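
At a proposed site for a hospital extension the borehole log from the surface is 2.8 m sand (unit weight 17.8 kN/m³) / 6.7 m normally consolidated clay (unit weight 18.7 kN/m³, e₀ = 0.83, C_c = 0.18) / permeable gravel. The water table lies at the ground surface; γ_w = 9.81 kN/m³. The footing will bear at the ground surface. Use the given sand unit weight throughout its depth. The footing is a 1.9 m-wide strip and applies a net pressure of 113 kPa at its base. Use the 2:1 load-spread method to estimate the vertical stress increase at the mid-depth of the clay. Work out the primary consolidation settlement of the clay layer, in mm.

Mid-depth of clay below the ground surface: z = 2.8 + 6.7/2 = 6.15 m.
Total vertical stress at mid-clay: σ_v = 17.8×2.8 + 18.7×3.35 = 112.48 kPa.
Pore pressure: u = 9.81×(6.15 − 0) = 60.332 kPa.
Initial effective stress: σ'_0 = σ_v − u = 112.48 − 60.332 = 52.148 kPa.
Stress increase at mid-clay by the 2:1 spreading method:
Δσ = qB/(B+z) = 113×1.9/(1.9+6.15) = 26.671 kPa
Final effective stress: σ'_f = σ'_0 + Δσ = 52.148 + 26.671 = 78.819 kPa.
Normally consolidated clay, so the full stress increment lies on the virgin compression line:
S_c = C_c·H/(1+e₀)·log₁₀(σ'_f/σ'_0) = 0.18×6.7/(1+0.83)×log₁₀(78.819/52.148)
    = 0.65902 × 0.17939 = 0.1182 m

S_c ≈ 118 mm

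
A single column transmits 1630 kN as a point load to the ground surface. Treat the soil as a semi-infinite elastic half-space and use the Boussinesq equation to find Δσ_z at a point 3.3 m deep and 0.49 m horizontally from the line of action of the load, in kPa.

Boussinesq vertical stress below a point load on an elastic half-space:
Δσ_z = 3P/(2πz²) · [1 + (r/z)²]^(−5/2)
r/z = 0.49/3.3 = 0.14848; [1+(r/z)²]^(−5/2) = 0.94694.
Δσ_z = 3×1630/(2π×3.3²) × 0.94694 = 71.466 × 0.94694 = 67.67 kPa

Δσ_z ≈ 67.7 kPa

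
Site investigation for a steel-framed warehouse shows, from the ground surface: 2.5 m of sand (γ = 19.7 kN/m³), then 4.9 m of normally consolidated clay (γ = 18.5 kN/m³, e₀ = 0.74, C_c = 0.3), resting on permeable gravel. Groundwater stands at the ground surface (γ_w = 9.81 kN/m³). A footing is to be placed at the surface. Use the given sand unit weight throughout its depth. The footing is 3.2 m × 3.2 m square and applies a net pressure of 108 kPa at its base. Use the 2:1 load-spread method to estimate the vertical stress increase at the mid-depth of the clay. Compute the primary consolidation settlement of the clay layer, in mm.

Mid-depth of clay below the ground surface: z = 2.5 + 4.9/2 = 4.95 m.
Total vertical stress at mid-clay: σ_v = 19.7×2.5 + 18.5×2.45 = 94.575 kPa.
Pore pressure: u = 9.81×(4.95 − 0) = 48.56 kPa.
Initial effective stress: σ'_0 = σ_v − u = 94.575 − 48.56 = 46.015 kPa.
Stress increase at mid-clay by the 2:1 spreading method:
Δσ = qBL/((B+z)(L+z)) = 108×3.2×3.2/((3.2+4.95)(3.2+4.95)) = 16.65 kPa
Final effective stress: σ'_f = σ'_0 + Δσ = 46.015 + 16.65 = 62.665 kPa.
Normally consolidated clay, so the full stress increment lies on the virgin compression line:
S_c = C_c·H/(1+e₀)·log₁₀(σ'_f/σ'_0) = 0.3×4.9/(1+0.74)×log₁₀(62.665/46.015)
    = 0.84483 × 0.13413 = 0.1133 m

S_c ≈ 113 mm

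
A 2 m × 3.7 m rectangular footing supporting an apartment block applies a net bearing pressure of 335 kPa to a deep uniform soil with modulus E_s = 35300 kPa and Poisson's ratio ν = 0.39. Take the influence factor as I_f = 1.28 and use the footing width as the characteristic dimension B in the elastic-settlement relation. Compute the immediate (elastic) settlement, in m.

Immediate (elastic) settlement: S_e = q·B·(1−ν²)/E_s · I_f.
S_e = 335 × 2 × (1 − 0.39²) / 35300 × 1.28
    = 335 × 2 × 0.8479 / 35300 × 1.28
    = 0.0206 m

S_e ≈ 0.0206 m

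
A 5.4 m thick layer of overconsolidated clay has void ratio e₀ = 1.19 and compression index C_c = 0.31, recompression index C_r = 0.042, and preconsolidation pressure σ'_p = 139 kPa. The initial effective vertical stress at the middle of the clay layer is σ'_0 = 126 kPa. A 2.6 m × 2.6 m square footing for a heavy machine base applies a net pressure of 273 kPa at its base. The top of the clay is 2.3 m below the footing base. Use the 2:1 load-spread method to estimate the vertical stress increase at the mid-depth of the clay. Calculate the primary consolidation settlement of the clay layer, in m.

Mid-depth of clay below the footing base: z = 2.3 + 5.4/2 = 5 m.
Stress increase at mid-clay by the 2:1 spreading method:
Δσ = qBL/((B+z)(L+z)) = 273×2.6×2.6/((2.6+5)(2.6+5)) = 31.951 kPa
Final effective stress: σ'_f = 126 + 31.951 = 157.95 kPa.
σ'_f = 157.95 > σ'_p = 139 kPa, so the stress path crosses the preconsolidation pressure — recompression up to σ'_p, then virgin compression beyond:
S_c = H/(1+e₀)·[C_r·log₁₀(σ'_p/σ'_0) + C_c·log₁₀(σ'_f/σ'_p)]
    = 5.4/2.19 × [0.042×log₁₀(139/126) + 0.31×log₁₀(157.95/139)]
    = 2.4658 × [0.0017911 + 0.017206] = 0.04684 m

S_c ≈ 0.0468 m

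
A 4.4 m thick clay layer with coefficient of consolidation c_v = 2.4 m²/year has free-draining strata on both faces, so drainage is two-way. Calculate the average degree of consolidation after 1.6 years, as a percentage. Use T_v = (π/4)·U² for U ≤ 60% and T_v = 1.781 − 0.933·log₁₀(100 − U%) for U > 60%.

Drainage path length: H_d = H/2 = 2.2 m (double drainage).
T_v = c_v·t/H_d² = 2.4×1.6/2.2² = 0.79339.
T_v = 0.79339 corresponds to the U > 60% branch:
U = 1 − 10^((1.781 − T_v)/0.933)/100 = 0.8856

U ≈ 88.6 %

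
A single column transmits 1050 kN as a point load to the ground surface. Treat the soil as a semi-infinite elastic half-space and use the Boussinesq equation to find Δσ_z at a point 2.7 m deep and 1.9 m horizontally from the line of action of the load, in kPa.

Boussinesq vertical stress below a point load on an elastic half-space:
Δσ_z = 3P/(2πz²) · [1 + (r/z)²]^(−5/2)
r/z = 1.9/2.7 = 0.7037; [1+(r/z)²]^(−5/2) = 0.36581.
Δσ_z = 3×1050/(2π×2.7²) × 0.36581 = 68.771 × 0.36581 = 25.16 kPa

Δσ_z ≈ 25.2 kPa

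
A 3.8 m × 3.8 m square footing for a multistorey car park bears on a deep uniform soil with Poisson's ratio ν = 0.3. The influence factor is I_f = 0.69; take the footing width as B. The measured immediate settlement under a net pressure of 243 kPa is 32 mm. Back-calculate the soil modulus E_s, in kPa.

S_e = q·B·(1−ν²)/E_s · I_f  ⇒  E_s = q·B·(1−ν²)·I_f / S_e.
E_s = 243 × 3.8 × 0.91 × 0.69 / 0.032 = 18120 kPa

E_s ≈ 18100 kPa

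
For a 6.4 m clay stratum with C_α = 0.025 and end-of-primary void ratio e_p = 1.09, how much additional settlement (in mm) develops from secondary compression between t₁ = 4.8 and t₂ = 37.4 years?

S_s ≈ 68.3 mm

Secondary compression: S_s = C_α·H/(1+e_p)·log₁₀(t₂/t₁)
S_s = 0.025×6.4/(1+1.09)×log₁₀(37.4/4.8)
    = 0.07656 × 0.8916 = 0.06826 m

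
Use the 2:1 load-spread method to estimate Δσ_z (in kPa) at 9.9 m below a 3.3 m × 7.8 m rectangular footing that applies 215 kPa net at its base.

By the 2:1 method the load spreads at 1 horizontal : 2 vertical, so at depth z the loaded area has grown by z in each plan dimension:
Δσ = qBL/((B+z)(L+z)) = 215×3.3×7.8/((3.3+9.9)(7.8+9.9)) = 23.686 kPa

Δσ_z ≈ 23.7 kPa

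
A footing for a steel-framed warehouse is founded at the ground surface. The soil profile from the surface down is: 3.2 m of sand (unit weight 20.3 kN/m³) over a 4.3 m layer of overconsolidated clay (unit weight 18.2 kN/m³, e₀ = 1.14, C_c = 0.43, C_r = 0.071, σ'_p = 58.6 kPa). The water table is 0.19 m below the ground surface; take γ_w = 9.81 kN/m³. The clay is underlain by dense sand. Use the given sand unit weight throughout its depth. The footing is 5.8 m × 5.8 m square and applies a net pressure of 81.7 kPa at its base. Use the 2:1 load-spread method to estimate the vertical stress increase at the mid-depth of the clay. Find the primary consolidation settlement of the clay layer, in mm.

S_c ≈ 101 mm

Mid-depth of clay below the ground surface: z = 3.2 + 4.3/2 = 5.35 m.
Total vertical stress at mid-clay: σ_v = 20.3×3.2 + 18.2×2.15 = 104.09 kPa.
Pore pressure: u = 9.81×(5.35 − 0.19) = 50.62 kPa.
Initial effective stress: σ'_0 = σ_v − u = 104.09 − 50.62 = 53.47 kPa.
Stress increase at mid-clay by the 2:1 spreading method:
Δσ = qBL/((B+z)(L+z)) = 81.7×5.8×5.8/((5.8+5.35)(5.8+5.35)) = 22.107 kPa
Final effective stress: σ'_f = 53.47 + 22.107 = 75.577 kPa.
σ'_f = 75.577 > σ'_p = 58.6 kPa, so the stress path crosses the preconsolidation pressure — recompression up to σ'_p, then virgin compression beyond:
S_c = H/(1+e₀)·[C_r·log₁₀(σ'_p/σ'_0) + C_c·log₁₀(σ'_f/σ'_p)]
    = 4.3/2.14 × [0.071×log₁₀(58.6/53.47) + 0.43×log₁₀(75.577/58.6)]
    = 2.0093 × [0.0028249 + 0.047512] = 0.1011 m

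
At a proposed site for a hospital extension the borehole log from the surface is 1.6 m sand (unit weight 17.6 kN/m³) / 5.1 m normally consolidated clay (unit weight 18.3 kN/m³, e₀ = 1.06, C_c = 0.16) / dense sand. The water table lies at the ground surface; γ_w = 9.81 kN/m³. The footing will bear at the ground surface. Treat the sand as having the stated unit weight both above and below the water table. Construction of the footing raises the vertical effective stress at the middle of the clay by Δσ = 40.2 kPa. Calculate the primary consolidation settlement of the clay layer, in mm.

Mid-depth of clay below the ground surface: z = 1.6 + 5.1/2 = 4.15 m.
Total vertical stress at mid-clay: σ_v = 17.6×1.6 + 18.3×2.55 = 74.825 kPa.
Pore pressure: u = 9.81×(4.15 − 0) = 40.712 kPa.
Initial effective stress: σ'_0 = σ_v − u = 74.825 − 40.712 = 34.113 kPa.
Final effective stress: σ'_f = σ'_0 + Δσ = 34.113 + 40.2 = 74.313 kPa.
Normally consolidated clay, so the full stress increment lies on the virgin compression line:
S_c = C_c·H/(1+e₀)·log₁₀(σ'_f/σ'_0) = 0.16×5.1/(1+1.06)×log₁₀(74.313/34.113)
    = 0.39612 × 0.33814 = 0.1339 m

S_c ≈ 134 mm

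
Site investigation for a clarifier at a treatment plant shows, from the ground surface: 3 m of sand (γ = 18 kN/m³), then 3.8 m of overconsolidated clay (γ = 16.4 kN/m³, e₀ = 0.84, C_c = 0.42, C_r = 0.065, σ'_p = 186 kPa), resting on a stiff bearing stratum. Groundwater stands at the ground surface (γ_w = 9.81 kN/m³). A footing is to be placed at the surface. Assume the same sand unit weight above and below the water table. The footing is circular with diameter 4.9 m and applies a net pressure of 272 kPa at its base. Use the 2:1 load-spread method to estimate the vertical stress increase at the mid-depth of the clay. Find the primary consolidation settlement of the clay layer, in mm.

S_c ≈ 60.7 mm

Mid-depth of clay below the ground surface: z = 3 + 3.8/2 = 4.9 m.
Total vertical stress at mid-clay: σ_v = 18×3 + 16.4×1.9 = 85.16 kPa.
Pore pressure: u = 9.81×(4.9 − 0) = 48.069 kPa.
Initial effective stress: σ'_0 = σ_v − u = 85.16 − 48.069 = 37.091 kPa.
Stress increase at mid-clay by the 2:1 spreading method:
Δσ ≈ qD²/(D+z)² = 272×4.9²/(4.9+4.9)² = 68 kPa
Final effective stress: σ'_f = 37.091 + 68 = 105.09 kPa.
σ'_f = 105.09 ≤ σ'_p = 186 kPa, so the clay remains overconsolidated and only the recompression index applies:
S_c = C_r·H/(1+e₀)·log₁₀(σ'_f/σ'_0) = 0.065×3.8/1.84×log₁₀(105.09/37.091)
    = 0.13424 × 0.45229 = 0.06071 m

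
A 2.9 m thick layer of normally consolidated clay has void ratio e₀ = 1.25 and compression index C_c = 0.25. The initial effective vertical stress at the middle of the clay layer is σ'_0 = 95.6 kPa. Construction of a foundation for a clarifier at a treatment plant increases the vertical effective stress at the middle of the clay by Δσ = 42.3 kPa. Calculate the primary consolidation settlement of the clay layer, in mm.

S_c ≈ 51.3 mm

Final effective stress: σ'_f = σ'_0 + Δσ = 95.6 + 42.3 = 137.9 kPa.
Normally consolidated clay, so the full stress increment lies on the virgin compression line:
S_c = C_c·H/(1+e₀)·log₁₀(σ'_f/σ'_0) = 0.25×2.9/(1+1.25)×log₁₀(137.9/95.6)
    = 0.32222 × 0.15911 = 0.05127 m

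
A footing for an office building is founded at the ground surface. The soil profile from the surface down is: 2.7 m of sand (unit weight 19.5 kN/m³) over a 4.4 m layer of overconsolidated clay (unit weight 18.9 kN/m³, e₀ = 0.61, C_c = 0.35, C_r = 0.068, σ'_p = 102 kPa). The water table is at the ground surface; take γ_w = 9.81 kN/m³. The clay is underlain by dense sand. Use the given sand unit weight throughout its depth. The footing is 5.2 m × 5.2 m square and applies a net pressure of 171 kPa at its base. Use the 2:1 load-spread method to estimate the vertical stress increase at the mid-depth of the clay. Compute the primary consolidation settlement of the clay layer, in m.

Mid-depth of clay below the ground surface: z = 2.7 + 4.4/2 = 4.9 m.
Total vertical stress at mid-clay: σ_v = 19.5×2.7 + 18.9×2.2 = 94.23 kPa.
Pore pressure: u = 9.81×(4.9 − 0) = 48.069 kPa.
Initial effective stress: σ'_0 = σ_v − u = 94.23 − 48.069 = 46.161 kPa.
Stress increase at mid-clay by the 2:1 spreading method:
Δσ = qBL/((B+z)(L+z)) = 171×5.2×5.2/((5.2+4.9)(5.2+4.9)) = 45.327 kPa
Final effective stress: σ'_f = 46.161 + 45.327 = 91.488 kPa.
σ'_f = 91.488 ≤ σ'_p = 102 kPa, so the clay remains overconsolidated and only the recompression index applies:
S_c = C_r·H/(1+e₀)·log₁₀(σ'_f/σ'_0) = 0.068×4.4/1.61×log₁₀(91.488/46.161)
    = 0.18584 × 0.29709 = 0.05521 m

S_c ≈ 0.0552 m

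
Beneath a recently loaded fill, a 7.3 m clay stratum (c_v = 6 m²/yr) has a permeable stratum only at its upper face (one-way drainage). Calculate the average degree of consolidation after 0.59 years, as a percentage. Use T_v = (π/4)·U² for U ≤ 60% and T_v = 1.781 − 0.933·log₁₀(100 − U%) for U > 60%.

U ≈ 29.1 %

Drainage path length: H_d = H = 7.3 m (single drainage).
T_v = c_v·t/H_d² = 6×0.59/7.3² = 0.066429.
T_v = 0.066429 corresponds to the U ≤ 60% branch:
U = √(4T_v/π) = 0.2908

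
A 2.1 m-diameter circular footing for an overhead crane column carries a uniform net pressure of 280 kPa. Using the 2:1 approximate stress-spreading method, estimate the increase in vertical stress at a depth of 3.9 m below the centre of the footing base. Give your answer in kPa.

By the 2:1 method the load spreads at 1 horizontal : 2 vertical, so at depth z the loaded area has grown by z in each plan dimension:
Δσ ≈ qD²/(D+z)² = 280×2.1²/(2.1+3.9)² = 34.3 kPa

Δσ_z ≈ 34.3 kPa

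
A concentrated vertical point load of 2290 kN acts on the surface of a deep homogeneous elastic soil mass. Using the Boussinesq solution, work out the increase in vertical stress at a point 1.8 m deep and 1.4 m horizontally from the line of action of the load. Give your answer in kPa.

Δσ_z ≈ 103 kPa

Boussinesq vertical stress below a point load on an elastic half-space:
Δσ_z = 3P/(2πz²) · [1 + (r/z)²]^(−5/2)
r/z = 1.4/1.8 = 0.77778; [1+(r/z)²]^(−5/2) = 0.30645.
Δσ_z = 3×2290/(2π×1.8²) × 0.30645 = 337.47 × 0.30645 = 103.4 kPa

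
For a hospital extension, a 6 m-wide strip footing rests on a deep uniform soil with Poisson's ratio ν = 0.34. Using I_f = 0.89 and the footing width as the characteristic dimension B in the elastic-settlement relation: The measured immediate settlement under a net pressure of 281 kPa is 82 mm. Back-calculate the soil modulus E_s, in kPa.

S_e = q·B·(1−ν²)/E_s · I_f  ⇒  E_s = q·B·(1−ν²)·I_f / S_e.
E_s = 281 × 6 × 0.8844 × 0.89 / 0.082 = 16180 kPa

E_s ≈ 16200 kPa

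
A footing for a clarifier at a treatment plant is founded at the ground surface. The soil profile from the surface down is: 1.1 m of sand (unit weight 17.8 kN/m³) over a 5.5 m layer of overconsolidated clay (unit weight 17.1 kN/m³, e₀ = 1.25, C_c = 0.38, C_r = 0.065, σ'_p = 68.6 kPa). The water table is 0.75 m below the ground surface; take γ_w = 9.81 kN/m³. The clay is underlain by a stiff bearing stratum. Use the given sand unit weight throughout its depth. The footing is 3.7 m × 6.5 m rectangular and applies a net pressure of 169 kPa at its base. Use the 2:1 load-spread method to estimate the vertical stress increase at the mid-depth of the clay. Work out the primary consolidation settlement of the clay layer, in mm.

Mid-depth of clay below the ground surface: z = 1.1 + 5.5/2 = 3.85 m.
Total vertical stress at mid-clay: σ_v = 17.8×1.1 + 17.1×2.75 = 66.605 kPa.
Pore pressure: u = 9.81×(3.85 − 0.75) = 30.411 kPa.
Initial effective stress: σ'_0 = σ_v − u = 66.605 − 30.411 = 36.194 kPa.
Stress increase at mid-clay by the 2:1 spreading method:
Δσ = qBL/((B+z)(L+z)) = 169×3.7×6.5/((3.7+3.85)(6.5+3.85)) = 52.013 kPa
Final effective stress: σ'_f = 36.194 + 52.013 = 88.207 kPa.
σ'_f = 88.207 > σ'_p = 68.6 kPa, so the stress path crosses the preconsolidation pressure — recompression up to σ'_p, then virgin compression beyond:
S_c = H/(1+e₀)·[C_r·log₁₀(σ'_p/σ'_0) + C_c·log₁₀(σ'_f/σ'_p)]
    = 5.5/2.25 × [0.065×log₁₀(68.6/36.194) + 0.38×log₁₀(88.207/68.6)]
    = 2.4444 × [0.01805 + 0.041488] = 0.1455 m

S_c ≈ 146 mm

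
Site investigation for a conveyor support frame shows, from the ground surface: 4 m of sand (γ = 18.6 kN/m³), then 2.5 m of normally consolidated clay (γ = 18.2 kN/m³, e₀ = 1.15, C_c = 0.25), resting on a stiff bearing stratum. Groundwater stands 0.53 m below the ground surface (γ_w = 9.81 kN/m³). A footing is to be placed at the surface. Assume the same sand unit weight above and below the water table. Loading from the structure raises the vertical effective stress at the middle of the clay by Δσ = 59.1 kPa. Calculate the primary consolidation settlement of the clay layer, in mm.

Mid-depth of clay below the ground surface: z = 4 + 2.5/2 = 5.25 m.
Total vertical stress at mid-clay: σ_v = 18.6×4 + 18.2×1.25 = 97.15 kPa.
Pore pressure: u = 9.81×(5.25 − 0.53) = 46.303 kPa.
Initial effective stress: σ'_0 = σ_v − u = 97.15 − 46.303 = 50.847 kPa.
Final effective stress: σ'_f = σ'_0 + Δσ = 50.847 + 59.1 = 109.95 kPa.
Normally consolidated clay, so the full stress increment lies on the virgin compression line:
S_c = C_c·H/(1+e₀)·log₁₀(σ'_f/σ'_0) = 0.25×2.5/(1+1.15)×log₁₀(109.95/50.847)
    = 0.2907 × 0.33493 = 0.09736 m

S_c ≈ 97.4 mm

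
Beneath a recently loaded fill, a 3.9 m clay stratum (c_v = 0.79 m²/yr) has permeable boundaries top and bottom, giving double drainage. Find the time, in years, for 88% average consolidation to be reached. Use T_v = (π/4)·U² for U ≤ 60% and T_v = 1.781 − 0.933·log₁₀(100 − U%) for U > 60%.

Drainage path length: H_d = H/2 = 1.95 m (double drainage).
U > 60%: T_v = 1.781 − 0.933·log₁₀(100 − 88) = 0.77412.
t = T_v·H_d²/c_v = 0.77412×1.95²/0.79 = 3.726 years.

t ≈ 3.73 years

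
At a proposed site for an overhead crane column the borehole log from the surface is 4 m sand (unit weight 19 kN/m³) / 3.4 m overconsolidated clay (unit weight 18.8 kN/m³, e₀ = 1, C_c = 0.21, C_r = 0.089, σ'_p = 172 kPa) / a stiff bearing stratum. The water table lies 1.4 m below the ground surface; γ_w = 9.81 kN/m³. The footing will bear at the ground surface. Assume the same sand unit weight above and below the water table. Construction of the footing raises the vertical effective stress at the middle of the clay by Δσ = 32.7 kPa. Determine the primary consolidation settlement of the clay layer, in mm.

Mid-depth of clay below the ground surface: z = 4 + 3.4/2 = 5.7 m.
Total vertical stress at mid-clay: σ_v = 19×4 + 18.8×1.7 = 107.96 kPa.
Pore pressure: u = 9.81×(5.7 − 1.4) = 42.183 kPa.
Initial effective stress: σ'_0 = σ_v − u = 107.96 − 42.183 = 65.777 kPa.
Final effective stress: σ'_f = 65.777 + 32.7 = 98.477 kPa.
σ'_f = 98.477 ≤ σ'_p = 172 kPa, so the clay remains overconsolidated and only the recompression index applies:
S_c = C_r·H/(1+e₀)·log₁₀(σ'_f/σ'_0) = 0.089×3.4/2×log₁₀(98.477/65.777)
    = 0.1513 × 0.17526 = 0.02652 m

S_c ≈ 26.5 mm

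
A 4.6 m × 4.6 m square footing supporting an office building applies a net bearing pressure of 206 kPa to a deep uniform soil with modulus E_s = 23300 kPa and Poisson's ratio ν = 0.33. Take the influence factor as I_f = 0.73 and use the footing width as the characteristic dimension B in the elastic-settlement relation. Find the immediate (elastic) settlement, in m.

Immediate (elastic) settlement: S_e = q·B·(1−ν²)/E_s · I_f.
S_e = 206 × 4.6 × (1 − 0.33²) / 23300 × 0.73
    = 206 × 4.6 × 0.8911 / 23300 × 0.73
    = 0.02646 m

S_e ≈ 0.0265 m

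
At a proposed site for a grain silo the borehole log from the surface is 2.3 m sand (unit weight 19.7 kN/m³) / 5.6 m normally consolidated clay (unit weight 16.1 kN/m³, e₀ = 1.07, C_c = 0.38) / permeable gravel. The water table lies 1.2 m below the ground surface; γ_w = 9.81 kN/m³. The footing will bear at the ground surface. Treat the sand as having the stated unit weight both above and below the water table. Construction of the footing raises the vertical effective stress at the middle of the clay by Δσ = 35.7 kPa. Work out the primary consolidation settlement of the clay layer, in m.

Mid-depth of clay below the ground surface: z = 2.3 + 5.6/2 = 5.1 m.
Total vertical stress at mid-clay: σ_v = 19.7×2.3 + 16.1×2.8 = 90.39 kPa.
Pore pressure: u = 9.81×(5.1 − 1.2) = 38.259 kPa.
Initial effective stress: σ'_0 = σ_v − u = 90.39 − 38.259 = 52.131 kPa.
Final effective stress: σ'_f = σ'_0 + Δσ = 52.131 + 35.7 = 87.831 kPa.
Normally consolidated clay, so the full stress increment lies on the virgin compression line:
S_c = C_c·H/(1+e₀)·log₁₀(σ'_f/σ'_0) = 0.38×5.6/(1+1.07)×log₁₀(87.831/52.131)
    = 1.028 × 0.22655 = 0.2329 m

S_c ≈ 0.233 m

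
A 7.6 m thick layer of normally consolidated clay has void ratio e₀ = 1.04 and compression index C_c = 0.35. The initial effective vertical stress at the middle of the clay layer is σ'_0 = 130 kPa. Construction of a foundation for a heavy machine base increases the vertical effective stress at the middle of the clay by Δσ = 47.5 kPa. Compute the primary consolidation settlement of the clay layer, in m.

Final effective stress: σ'_f = σ'_0 + Δσ = 130 + 47.5 = 177.5 kPa.
Normally consolidated clay, so the full stress increment lies on the virgin compression line:
S_c = C_c·H/(1+e₀)·log₁₀(σ'_f/σ'_0) = 0.35×7.6/(1+1.04)×log₁₀(177.5/130)
    = 1.3039 × 0.13526 = 0.1764 m

S_c ≈ 0.176 m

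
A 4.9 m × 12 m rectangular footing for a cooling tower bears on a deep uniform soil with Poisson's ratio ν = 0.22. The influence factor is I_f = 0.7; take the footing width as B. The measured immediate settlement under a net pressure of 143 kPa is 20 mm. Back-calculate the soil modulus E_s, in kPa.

S_e = q·B·(1−ν²)/E_s · I_f  ⇒  E_s = q·B·(1−ν²)·I_f / S_e.
E_s = 143 × 4.9 × 0.9516 × 0.7 / 0.02 = 23340 kPa

E_s ≈ 23300 kPa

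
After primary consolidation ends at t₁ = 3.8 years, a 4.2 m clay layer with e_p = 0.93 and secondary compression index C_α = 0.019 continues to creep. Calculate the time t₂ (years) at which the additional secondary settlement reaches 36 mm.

t₂ ≈ 28.2 years

S_s = C_α·H/(1+e_p)·log₁₀(t₂/t₁) ⇒ log₁₀(t₂/t₁) = S_s·(1+e_p)/(C_α·H).
log₁₀(t₂/t₁) = 0.036 × (1+0.93) / (0.019×4.2) = 0.8707
t₂ = t₁ × 10^0.8707 = 3.8 × 7.425 = 28.21 years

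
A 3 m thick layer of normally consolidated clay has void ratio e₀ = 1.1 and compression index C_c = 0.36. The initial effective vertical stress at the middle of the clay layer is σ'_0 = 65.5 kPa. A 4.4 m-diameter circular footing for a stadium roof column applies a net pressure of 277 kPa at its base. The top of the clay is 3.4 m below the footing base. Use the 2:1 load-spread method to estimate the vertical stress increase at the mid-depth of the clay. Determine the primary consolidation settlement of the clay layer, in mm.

Mid-depth of clay below the footing base: z = 3.4 + 3/2 = 4.9 m.
Stress increase at mid-clay by the 2:1 spreading method:
Δσ ≈ qD²/(D+z)² = 277×4.4²/(4.4+4.9)² = 62.004 kPa
Final effective stress: σ'_f = σ'_0 + Δσ = 65.5 + 62.004 = 127.5 kPa.
Normally consolidated clay, so the full stress increment lies on the virgin compression line:
S_c = C_c·H/(1+e₀)·log₁₀(σ'_f/σ'_0) = 0.36×3/(1+1.1)×log₁₀(127.5/65.5)
    = 0.51429 × 0.28927 = 0.1488 m

S_c ≈ 149 mm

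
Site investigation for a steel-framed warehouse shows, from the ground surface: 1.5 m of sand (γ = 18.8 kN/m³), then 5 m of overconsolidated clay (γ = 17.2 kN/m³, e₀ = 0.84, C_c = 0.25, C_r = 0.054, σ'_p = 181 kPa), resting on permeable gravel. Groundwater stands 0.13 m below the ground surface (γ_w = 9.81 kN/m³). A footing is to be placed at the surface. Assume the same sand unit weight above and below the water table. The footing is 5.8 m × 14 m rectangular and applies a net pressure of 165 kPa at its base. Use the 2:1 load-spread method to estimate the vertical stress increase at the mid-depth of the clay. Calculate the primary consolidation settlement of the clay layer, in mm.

S_c ≈ 75.8 mm

Mid-depth of clay below the ground surface: z = 1.5 + 5/2 = 4 m.
Total vertical stress at mid-clay: σ_v = 18.8×1.5 + 17.2×2.5 = 71.2 kPa.
Pore pressure: u = 9.81×(4 − 0.13) = 37.965 kPa.
Initial effective stress: σ'_0 = σ_v − u = 71.2 − 37.965 = 33.235 kPa.
Stress increase at mid-clay by the 2:1 spreading method:
Δσ = qBL/((B+z)(L+z)) = 165×5.8×14/((5.8+4)(14+4)) = 75.952 kPa
Final effective stress: σ'_f = 33.235 + 75.952 = 109.19 kPa.
σ'_f = 109.19 ≤ σ'_p = 181 kPa, so the clay remains overconsolidated and only the recompression index applies:
S_c = C_r·H/(1+e₀)·log₁₀(σ'_f/σ'_0) = 0.054×5/1.84×log₁₀(109.19/33.235)
    = 0.14674 × 0.51659 = 0.0758 m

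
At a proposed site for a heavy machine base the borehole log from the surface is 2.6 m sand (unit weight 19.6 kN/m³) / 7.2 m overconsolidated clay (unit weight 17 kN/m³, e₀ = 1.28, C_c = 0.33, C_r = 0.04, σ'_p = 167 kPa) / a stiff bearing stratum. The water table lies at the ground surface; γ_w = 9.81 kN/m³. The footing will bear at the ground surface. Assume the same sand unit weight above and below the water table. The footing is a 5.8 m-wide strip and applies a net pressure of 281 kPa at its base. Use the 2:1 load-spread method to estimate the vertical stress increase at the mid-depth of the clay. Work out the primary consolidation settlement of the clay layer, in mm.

Mid-depth of clay below the ground surface: z = 2.6 + 7.2/2 = 6.2 m.
Total vertical stress at mid-clay: σ_v = 19.6×2.6 + 17×3.6 = 112.16 kPa.
Pore pressure: u = 9.81×(6.2 − 0) = 60.822 kPa.
Initial effective stress: σ'_0 = σ_v − u = 112.16 − 60.822 = 51.338 kPa.
Stress increase at mid-clay by the 2:1 spreading method:
Δσ = qB/(B+z) = 281×5.8/(5.8+6.2) = 135.82 kPa
Final effective stress: σ'_f = 51.338 + 135.82 = 187.16 kPa.
σ'_f = 187.16 > σ'_p = 167 kPa, so the stress path crosses the preconsolidation pressure — recompression up to σ'_p, then virgin compression beyond:
S_c = H/(1+e₀)·[C_r·log₁₀(σ'_p/σ'_0) + C_c·log₁₀(σ'_f/σ'_p)]
    = 7.2/2.28 × [0.04×log₁₀(167/51.338) + 0.33×log₁₀(187.16/167)]
    = 3.1579 × [0.020491 + 0.016334] = 0.1163 m

S_c ≈ 116 mm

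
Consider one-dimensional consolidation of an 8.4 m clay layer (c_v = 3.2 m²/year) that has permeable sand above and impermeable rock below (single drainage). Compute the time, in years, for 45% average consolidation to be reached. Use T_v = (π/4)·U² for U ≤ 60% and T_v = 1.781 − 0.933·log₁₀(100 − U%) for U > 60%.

t ≈ 3.51 years

Drainage path length: H_d = H = 8.4 m (single drainage).
U ≤ 60%: T_v = (π/4)·U² = (π/4)×0.45² = 0.15904.
t = T_v·H_d²/c_v = 0.15904×8.4²/3.2 = 3.507 years.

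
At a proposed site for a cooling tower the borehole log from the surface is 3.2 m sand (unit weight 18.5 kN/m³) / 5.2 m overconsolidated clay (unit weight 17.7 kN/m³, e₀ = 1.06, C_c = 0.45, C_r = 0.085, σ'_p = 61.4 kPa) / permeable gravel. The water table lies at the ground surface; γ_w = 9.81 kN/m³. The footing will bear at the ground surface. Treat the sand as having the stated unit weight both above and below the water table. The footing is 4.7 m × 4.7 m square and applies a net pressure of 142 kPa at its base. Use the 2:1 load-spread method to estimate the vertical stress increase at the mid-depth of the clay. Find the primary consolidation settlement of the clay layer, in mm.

S_c ≈ 133 mm

Mid-depth of clay below the ground surface: z = 3.2 + 5.2/2 = 5.8 m.
Total vertical stress at mid-clay: σ_v = 18.5×3.2 + 17.7×2.6 = 105.22 kPa.
Pore pressure: u = 9.81×(5.8 − 0) = 56.898 kPa.
Initial effective stress: σ'_0 = σ_v − u = 105.22 − 56.898 = 48.322 kPa.
Stress increase at mid-clay by the 2:1 spreading method:
Δσ = qBL/((B+z)(L+z)) = 142×4.7×4.7/((4.7+5.8)(4.7+5.8)) = 28.452 kPa
Final effective stress: σ'_f = 48.322 + 28.452 = 76.774 kPa.
σ'_f = 76.774 > σ'_p = 61.4 kPa, so the stress path crosses the preconsolidation pressure — recompression up to σ'_p, then virgin compression beyond:
S_c = H/(1+e₀)·[C_r·log₁₀(σ'_p/σ'_0) + C_c·log₁₀(σ'_f/σ'_p)]
    = 5.2/2.06 × [0.085×log₁₀(61.4/48.322) + 0.45×log₁₀(76.774/61.4)]
    = 2.5243 × [0.008842 + 0.043671] = 0.1326 m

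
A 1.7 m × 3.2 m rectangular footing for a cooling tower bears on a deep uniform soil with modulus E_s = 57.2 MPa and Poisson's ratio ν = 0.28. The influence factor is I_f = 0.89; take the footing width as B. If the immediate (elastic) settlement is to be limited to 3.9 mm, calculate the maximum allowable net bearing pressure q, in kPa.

q ≈ 160 kPa

E_s = 57.2 MPa = 57200 kPa.
S_e = q·B·(1−ν²)/E_s · I_f  ⇒  q = S_e·E_s / (B·(1−ν²)·I_f).
q = 0.0039 × 57200 / (1.7 × 0.9216 × 0.89) = 160 kPa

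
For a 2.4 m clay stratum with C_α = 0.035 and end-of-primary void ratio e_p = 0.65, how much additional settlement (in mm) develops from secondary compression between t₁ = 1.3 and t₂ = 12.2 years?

Secondary compression: S_s = C_α·H/(1+e_p)·log₁₀(t₂/t₁)
S_s = 0.035×2.4/(1+0.65)×log₁₀(12.2/1.3)
    = 0.05091 × 0.9724 = 0.0495 m

S_s ≈ 49.5 mm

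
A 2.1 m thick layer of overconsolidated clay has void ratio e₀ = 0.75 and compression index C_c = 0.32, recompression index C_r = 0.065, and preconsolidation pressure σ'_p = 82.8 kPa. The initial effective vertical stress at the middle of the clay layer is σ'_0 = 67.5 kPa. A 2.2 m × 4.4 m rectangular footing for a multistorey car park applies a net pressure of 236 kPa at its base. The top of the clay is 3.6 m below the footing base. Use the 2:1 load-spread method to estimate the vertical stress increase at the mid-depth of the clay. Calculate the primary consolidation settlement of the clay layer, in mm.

S_c ≈ 45.5 mm

Mid-depth of clay below the footing base: z = 3.6 + 2.1/2 = 4.65 m.
Stress increase at mid-clay by the 2:1 spreading method:
Δσ = qBL/((B+z)(L+z)) = 236×2.2×4.4/((2.2+4.65)(4.4+4.65)) = 36.851 kPa
Final effective stress: σ'_f = 67.5 + 36.851 = 104.35 kPa.
σ'_f = 104.35 > σ'_p = 82.8 kPa, so the stress path crosses the preconsolidation pressure — recompression up to σ'_p, then virgin compression beyond:
S_c = H/(1+e₀)·[C_r·log₁₀(σ'_p/σ'_0) + C_c·log₁₀(σ'_f/σ'_p)]
    = 2.1/1.75 × [0.065×log₁₀(82.8/67.5) + 0.32×log₁₀(104.35/82.8)]
    = 1.2 × [0.0057672 + 0.032148] = 0.0455 m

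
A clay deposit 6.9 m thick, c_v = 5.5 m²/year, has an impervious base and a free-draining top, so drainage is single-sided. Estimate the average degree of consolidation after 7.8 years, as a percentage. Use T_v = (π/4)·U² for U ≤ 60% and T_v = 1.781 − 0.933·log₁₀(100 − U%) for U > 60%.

U ≈ 91.2 %

Drainage path length: H_d = H = 6.9 m (single drainage).
T_v = c_v·t/H_d² = 5.5×7.8/6.9² = 0.90107.
T_v = 0.90107 corresponds to the U > 60% branch:
U = 1 − 10^((1.781 − T_v)/0.933)/100 = 0.9123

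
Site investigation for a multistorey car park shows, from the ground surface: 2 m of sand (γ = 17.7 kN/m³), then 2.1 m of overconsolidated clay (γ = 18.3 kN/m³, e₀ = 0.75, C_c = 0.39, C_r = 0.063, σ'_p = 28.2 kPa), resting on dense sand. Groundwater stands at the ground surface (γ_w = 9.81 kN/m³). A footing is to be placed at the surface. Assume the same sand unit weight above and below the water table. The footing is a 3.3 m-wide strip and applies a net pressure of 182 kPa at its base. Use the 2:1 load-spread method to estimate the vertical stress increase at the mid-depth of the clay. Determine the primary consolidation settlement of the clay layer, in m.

S_c ≈ 0.297 m

Mid-depth of clay below the ground surface: z = 2 + 2.1/2 = 3.05 m.
Total vertical stress at mid-clay: σ_v = 17.7×2 + 18.3×1.05 = 54.615 kPa.
Pore pressure: u = 9.81×(3.05 − 0) = 29.921 kPa.
Initial effective stress: σ'_0 = σ_v − u = 54.615 − 29.921 = 24.694 kPa.
Stress increase at mid-clay by the 2:1 spreading method:
Δσ = qB/(B+z) = 182×3.3/(3.3+3.05) = 94.583 kPa
Final effective stress: σ'_f = 24.694 + 94.583 = 119.28 kPa.
σ'_f = 119.28 > σ'_p = 28.2 kPa, so the stress path crosses the preconsolidation pressure — recompression up to σ'_p, then virgin compression beyond:
S_c = H/(1+e₀)·[C_r·log₁₀(σ'_p/σ'_0) + C_c·log₁₀(σ'_f/σ'_p)]
    = 2.1/1.75 × [0.063×log₁₀(28.2/24.694) + 0.39×log₁₀(119.28/28.2)]
    = 1.2 × [0.0036324 + 0.24426] = 0.2975 m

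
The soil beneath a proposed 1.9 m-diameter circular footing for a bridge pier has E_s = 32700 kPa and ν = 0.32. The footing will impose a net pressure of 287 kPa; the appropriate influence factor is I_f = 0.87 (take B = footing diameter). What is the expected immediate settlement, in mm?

S_e ≈ 13 mm

Immediate (elastic) settlement: S_e = q·B·(1−ν²)/E_s · I_f.
S_e = 287 × 1.9 × (1 − 0.32²) / 32700 × 0.87
    = 287 × 1.9 × 0.8976 / 32700 × 0.87
    = 0.01302 m = 13.02 mm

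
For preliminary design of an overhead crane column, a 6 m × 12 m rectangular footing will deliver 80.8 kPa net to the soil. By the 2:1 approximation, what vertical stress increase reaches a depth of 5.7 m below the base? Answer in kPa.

Δσ_z ≈ 28.1 kPa

By the 2:1 method the load spreads at 1 horizontal : 2 vertical, so at depth z the loaded area has grown by z in each plan dimension:
Δσ = qBL/((B+z)(L+z)) = 80.8×6×12/((6+5.7)(12+5.7)) = 28.092 kPa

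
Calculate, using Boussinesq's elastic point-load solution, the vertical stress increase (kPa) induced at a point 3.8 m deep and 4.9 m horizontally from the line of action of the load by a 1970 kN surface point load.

Boussinesq vertical stress below a point load on an elastic half-space:
Δσ_z = 3P/(2πz²) · [1 + (r/z)²]^(−5/2)
r/z = 4.9/3.8 = 1.2895; [1+(r/z)²]^(−5/2) = 0.086433.
Δσ_z = 3×1970/(2π×3.8²) × 0.086433 = 65.139 × 0.086433 = 5.63 kPa

Δσ_z ≈ 5.63 kPa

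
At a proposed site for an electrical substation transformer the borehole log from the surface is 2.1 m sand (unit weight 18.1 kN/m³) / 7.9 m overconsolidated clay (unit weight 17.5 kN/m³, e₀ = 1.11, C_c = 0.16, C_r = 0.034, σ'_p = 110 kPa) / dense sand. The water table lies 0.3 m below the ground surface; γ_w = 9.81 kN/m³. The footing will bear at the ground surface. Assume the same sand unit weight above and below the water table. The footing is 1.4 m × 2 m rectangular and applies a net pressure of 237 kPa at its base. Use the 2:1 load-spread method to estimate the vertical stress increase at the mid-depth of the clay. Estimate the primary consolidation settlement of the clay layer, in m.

Mid-depth of clay below the ground surface: z = 2.1 + 7.9/2 = 6.05 m.
Total vertical stress at mid-clay: σ_v = 18.1×2.1 + 17.5×3.95 = 107.14 kPa.
Pore pressure: u = 9.81×(6.05 − 0.3) = 56.408 kPa.
Initial effective stress: σ'_0 = σ_v − u = 107.14 − 56.408 = 50.732 kPa.
Stress increase at mid-clay by the 2:1 spreading method:
Δσ = qBL/((B+z)(L+z)) = 237×1.4×2/((1.4+6.05)(2+6.05)) = 11.065 kPa
Final effective stress: σ'_f = 50.732 + 11.065 = 61.797 kPa.
σ'_f = 61.797 ≤ σ'_p = 110 kPa, so the clay remains overconsolidated and only the recompression index applies:
S_c = C_r·H/(1+e₀)·log₁₀(σ'_f/σ'_0) = 0.034×7.9/2.11×log₁₀(61.797/50.732)
    = 0.1273 × 0.085685 = 0.01091 m

S_c ≈ 0.0109 m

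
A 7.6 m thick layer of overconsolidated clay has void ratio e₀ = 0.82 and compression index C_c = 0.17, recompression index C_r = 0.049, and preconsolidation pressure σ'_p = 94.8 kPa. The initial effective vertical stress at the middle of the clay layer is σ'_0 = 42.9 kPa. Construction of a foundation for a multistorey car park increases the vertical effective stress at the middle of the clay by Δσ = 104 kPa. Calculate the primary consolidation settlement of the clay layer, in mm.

Final effective stress: σ'_f = 42.9 + 104 = 146.9 kPa.
σ'_f = 146.9 > σ'_p = 94.8 kPa, so the stress path crosses the preconsolidation pressure — recompression up to σ'_p, then virgin compression beyond:
S_c = H/(1+e₀)·[C_r·log₁₀(σ'_p/σ'_0) + C_c·log₁₀(σ'_f/σ'_p)]
    = 7.6/1.82 × [0.049×log₁₀(94.8/42.9) + 0.17×log₁₀(146.9/94.8)]
    = 4.1758 × [0.016873 + 0.032336] = 0.2055 m

S_c ≈ 205 mm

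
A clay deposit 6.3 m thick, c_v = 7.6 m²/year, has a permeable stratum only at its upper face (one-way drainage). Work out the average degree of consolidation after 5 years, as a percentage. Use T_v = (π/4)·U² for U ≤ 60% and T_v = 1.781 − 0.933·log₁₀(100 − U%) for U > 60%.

U ≈ 92.4 %

Drainage path length: H_d = H = 6.3 m (single drainage).
T_v = c_v·t/H_d² = 7.6×5/6.3² = 0.95742.
T_v = 0.95742 corresponds to the U > 60% branch:
U = 1 − 10^((1.781 − T_v)/0.933)/100 = 0.9237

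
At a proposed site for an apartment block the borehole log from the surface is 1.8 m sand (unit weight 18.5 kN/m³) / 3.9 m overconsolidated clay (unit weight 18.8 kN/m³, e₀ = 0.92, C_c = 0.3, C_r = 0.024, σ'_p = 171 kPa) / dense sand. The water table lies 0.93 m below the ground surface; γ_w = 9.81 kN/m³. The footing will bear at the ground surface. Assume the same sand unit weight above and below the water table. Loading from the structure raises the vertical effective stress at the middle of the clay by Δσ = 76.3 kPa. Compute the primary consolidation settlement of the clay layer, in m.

Mid-depth of clay below the ground surface: z = 1.8 + 3.9/2 = 3.75 m.
Total vertical stress at mid-clay: σ_v = 18.5×1.8 + 18.8×1.95 = 69.96 kPa.
Pore pressure: u = 9.81×(3.75 − 0.93) = 27.664 kPa.
Initial effective stress: σ'_0 = σ_v − u = 69.96 − 27.664 = 42.296 kPa.
Final effective stress: σ'_f = 42.296 + 76.3 = 118.6 kPa.
σ'_f = 118.6 ≤ σ'_p = 171 kPa, so the clay remains overconsolidated and only the recompression index applies:
S_c = C_r·H/(1+e₀)·log₁₀(σ'_f/σ'_0) = 0.024×3.9/1.92×log₁₀(118.6/42.296)
    = 0.048749 × 0.44779 = 0.02183 m

S_c ≈ 0.0218 m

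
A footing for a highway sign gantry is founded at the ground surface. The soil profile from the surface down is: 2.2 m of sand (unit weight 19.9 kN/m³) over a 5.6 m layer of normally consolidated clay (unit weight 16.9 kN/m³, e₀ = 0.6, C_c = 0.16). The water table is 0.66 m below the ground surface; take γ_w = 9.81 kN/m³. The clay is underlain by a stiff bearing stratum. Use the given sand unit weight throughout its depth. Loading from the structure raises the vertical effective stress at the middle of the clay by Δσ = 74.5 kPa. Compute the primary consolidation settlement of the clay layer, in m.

Mid-depth of clay below the ground surface: z = 2.2 + 5.6/2 = 5 m.
Total vertical stress at mid-clay: σ_v = 19.9×2.2 + 16.9×2.8 = 91.1 kPa.
Pore pressure: u = 9.81×(5 − 0.66) = 42.575 kPa.
Initial effective stress: σ'_0 = σ_v − u = 91.1 − 42.575 = 48.525 kPa.
Final effective stress: σ'_f = σ'_0 + Δσ = 48.525 + 74.5 = 123.03 kPa.
Normally consolidated clay, so the full stress increment lies on the virgin compression line:
S_c = C_c·H/(1+e₀)·log₁₀(σ'_f/σ'_0) = 0.16×5.6/(1+0.6)×log₁₀(123.03/48.525)
    = 0.56 × 0.40405 = 0.2263 m

S_c ≈ 0.226 m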